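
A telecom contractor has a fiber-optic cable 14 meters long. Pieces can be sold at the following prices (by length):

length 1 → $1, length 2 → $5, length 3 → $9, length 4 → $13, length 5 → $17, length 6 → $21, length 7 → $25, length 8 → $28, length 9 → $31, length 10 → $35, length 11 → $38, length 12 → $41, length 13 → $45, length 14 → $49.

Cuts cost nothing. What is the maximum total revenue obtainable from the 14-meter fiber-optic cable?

Let best[k] be the best obtainable value from length k. For each k, try every first piece i and keep the best of price[i] + best[k−i].
best[1] = 1
best[2] = 5
best[3] = 9
best[4] = 13
best[5] = 17
best[6] = 21
best[7] = 25
best[8] = 28
best[9] = 31
best[10] = 35
best[11] = 38  (first piece 4, then best[7]=25)
best[12] = 42  (first piece 5, then best[7]=25)
best[13] = 46  (first piece 6, then best[7]=25)
best[14] = 50  (first piece 7, then best[7]=25)
One optimal cutting: 7 + 7 → $25 + $25 = $50.

50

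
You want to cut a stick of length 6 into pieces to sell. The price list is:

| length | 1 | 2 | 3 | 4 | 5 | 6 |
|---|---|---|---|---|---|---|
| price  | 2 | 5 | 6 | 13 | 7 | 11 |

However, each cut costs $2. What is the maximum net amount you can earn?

16

Let r[k] be the best obtainable value from length k. For each k, try every first piece i and keep the best of price[i] + r[k−i] minus the 2 cut fee when i<k.
r[1] = 2
r[2] = 5
r[3] = 6
r[4] = 13
r[5] = 13  (first piece 1, then r[4]=13)
r[6] = 16  (first piece 2, then r[4]=13)
One optimal plan: pieces 4 + 2 (1 cut) → $18 − $2 = $16.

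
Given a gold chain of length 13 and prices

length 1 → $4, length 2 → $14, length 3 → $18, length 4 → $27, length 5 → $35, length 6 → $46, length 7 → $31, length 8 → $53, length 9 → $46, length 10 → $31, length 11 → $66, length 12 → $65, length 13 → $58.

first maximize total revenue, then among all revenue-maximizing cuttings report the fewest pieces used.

Build r[k] bottom-up: r[k] = max over allowed piece i of (p[i] + r[k−i]).
r[1] = 4
r[2] = max(4+4, 14+0) = 14
r[3] = max(4+14, 14+4, 18+0) = 18
r[4] = max(4+18, 14+14, 18+4, 27+0) = 28
r[5] = max(4+28, 14+18, 18+14, 27+4, 35+0) = 35
r[6] = max(4+35, 14+28, 18+18, 27+14, 35+4, 46+0) = 46
r[7] = max(4+46, 14+35, 18+28, …, 46+4, 31+0) = 50
r[8] = max(4+50, 14+46, 18+35, …, 31+4, 53+0) = 60
r[9] = max(4+60, 14+50, 18+46, …, 53+4, 46+0) = 64
r[10] = max(4+64, 14+60, 18+50, …, 46+4, 31+0) = 74
r[11] = max(4+74, 14+64, 18+60, …, 31+4, 66+0) = 81
r[12] = max(4+81, 14+74, 18+64, …, 66+4, 65+0) = 92
r[13] = max(4+92, 14+81, 18+74, …, 65+4, 58+0) = 96
Maximum revenue is $96.
Now minimize piece count subject to staying optimal: for each k, pieces[k] = 1 + min over i with p[i]+r[k−i]=r[k] of pieces[k−i].
pieces[10] = 3
pieces[11] = 2
pieces[12] = 2
pieces[13] = 3

3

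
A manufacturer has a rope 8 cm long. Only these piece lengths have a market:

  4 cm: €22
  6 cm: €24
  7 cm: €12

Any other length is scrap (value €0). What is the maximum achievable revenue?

Build r[k] bottom-up: r[k] = max over allowed piece i of (p[i] + r[k−i]).
r[1] = 0
r[2] = 0
r[3] = 0
r[4] = 22
r[5] = 22
r[6] = 24
r[7] = 24
r[8] = 44  (first piece 4, then r[4]=22)
One optimal cutting: 4 + 4 → €44.

44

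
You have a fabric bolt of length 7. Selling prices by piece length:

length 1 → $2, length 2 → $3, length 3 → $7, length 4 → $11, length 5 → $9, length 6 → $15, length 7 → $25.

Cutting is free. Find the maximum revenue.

Build r[k] bottom-up: r[k] = max over allowed piece i of (p[i] + r[k−i]).
r[1] = 2
r[2] = max(2+2, 3+0) = 4
r[3] = max(2+4, 3+2, 7+0) = 7
r[4] = max(2+7, 3+4, 7+2, 11+0) = 11
r[5] = max(2+11, 3+7, 7+4, 11+2, 9+0) = 13
r[6] = max(2+13, 3+11, 7+7, 11+4, 9+2, 15+0) = 15
r[7] = max(2+15, 3+13, 7+11, …, 15+2, 25+0) = 25
Best is to sell the whole 7-yard piece uncut for $25.

25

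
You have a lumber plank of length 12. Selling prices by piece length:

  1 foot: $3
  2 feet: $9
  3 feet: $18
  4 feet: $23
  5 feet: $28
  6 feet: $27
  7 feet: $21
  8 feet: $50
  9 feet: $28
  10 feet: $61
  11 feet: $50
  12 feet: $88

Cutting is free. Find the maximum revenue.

Let r[k] be the best obtainable value from length k. For each k, try every first piece i and keep the best of price[i] + r[k−i].
r[1] = 3
r[2] = max(3+3, 9+0) = 9
r[3] = max(3+9, 9+3, 18+0) = 18
r[4] = max(3+18, 9+9, 18+3, 23+0) = 23
r[5] = max(3+23, 9+18, 18+9, 23+3, 28+0) = 28
r[6] = max(3+28, 9+23, 18+18, 23+9, 28+3, 27+0) = 36
r[7] = max(3+36, 9+28, 18+23, …, 27+3, 21+0) = 41
r[8] = max(3+41, 9+36, 18+28, …, 21+3, 50+0) = 50
r[9] = max(3+50, 9+41, 18+36, …, 50+3, 28+0) = 54
r[10] = max(3+54, 9+50, 18+41, …, 28+3, 61+0) = 61
r[11] = max(3+61, 9+54, 18+50, …, 61+3, 50+0) = 68
r[12] = max(3+68, 9+61, 18+54, …, 50+3, 88+0) = 88
Best is to sell the whole 12-foot piece uncut for $88.

88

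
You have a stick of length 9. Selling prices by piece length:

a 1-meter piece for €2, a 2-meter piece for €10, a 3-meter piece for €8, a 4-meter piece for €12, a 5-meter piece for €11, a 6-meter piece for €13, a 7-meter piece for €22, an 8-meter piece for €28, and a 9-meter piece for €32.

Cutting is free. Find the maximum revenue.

Build best[k] bottom-up: best[k] = max over allowed piece i of (p[i] + best[k−i]).
best[1] = 2
best[2] = max(2+2, 10+0) = 10
best[3] = max(2+10, 10+2, 8+0) = 12
best[4] = max(2+12, 10+10, 8+2, 12+0) = 20
best[5] = max(2+20, 10+12, 8+10, 12+2, 11+0) = 22
best[6] = max(2+22, 10+20, 8+12, 12+10, 11+2, 13+0) = 30
best[7] = max(2+30, 10+22, 8+20, …, 13+2, 22+0) = 32
best[8] = max(2+32, 10+30, 8+22, …, 22+2, 28+0) = 40
best[9] = max(2+40, 10+32, 8+30, …, 28+2, 32+0) = 42
One optimal cutting: 2 + 2 + 2 + 2 + 1 → €10 + €10 + €10 + €10 + €2 = €42.

42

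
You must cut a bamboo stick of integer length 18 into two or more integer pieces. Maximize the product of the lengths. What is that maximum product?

729

Let f[k] be the best product for length k (with at least one cut). For each first piece i, the rest contributes max(k−i, f[k−i]).
f[2] = 1×max(1,0) = 1×1 = 1
f[3] = 1×max(2,1) = 1×2 = 2
f[4] = 2×max(2,1) = 2×2 = 4
f[5] = 2×max(3,2) = 2×3 = 6
f[6] = 3×max(3,2) = 3×3 = 9
f[7] = 2×max(5,6) = 2×6 = 12
f[8] = 2×max(6,9) = 2×9 = 18
f[9] = 3×max(6,9) = 3×9 = 27
f[10] = 2×max(8,18) = 2×18 = 36
f[11] = 2×max(9,27) = 2×27 = 54
f[12] = 3×max(9,27) = 3×27 = 81
f[13] = 2×max(11,54) = 2×54 = 108
f[14] = 2×max(12,81) = 2×81 = 162
f[15] = 3×max(12,81) = 3×81 = 243
f[16] = 2×max(14,162) = 2×162 = 324
f[17] = 2×max(15,243) = 2×243 = 486
f[18] = 3×max(15,243) = 3×243 = 729
One optimal split: 3 + 3 + 3 + 3 + 3 + 3; product 3×3×3×3×3×3 = 729.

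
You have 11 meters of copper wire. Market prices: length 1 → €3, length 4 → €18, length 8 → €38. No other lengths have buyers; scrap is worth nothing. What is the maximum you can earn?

Consider every possible first cut. best[k] is the best of p[i]+best[k−i] over all sellable i≤k.
best[1] = 3
best[2] = 6  (first piece 1, then best[1]=3)
best[3] = 9  (first piece 1, then best[2]=6)
best[4] = 18
best[5] = 21  (first piece 1, then best[4]=18)
best[6] = 24  (first piece 1, then best[5]=21)
best[7] = 27  (first piece 1, then best[6]=24)
best[8] = 38
best[9] = 41  (first piece 1, then best[8]=38)
best[10] = 44  (first piece 1, then best[9]=41)
best[11] = 47  (first piece 1, then best[10]=44)
One optimal cutting: 8 + 1 + 1 + 1 → €47.

47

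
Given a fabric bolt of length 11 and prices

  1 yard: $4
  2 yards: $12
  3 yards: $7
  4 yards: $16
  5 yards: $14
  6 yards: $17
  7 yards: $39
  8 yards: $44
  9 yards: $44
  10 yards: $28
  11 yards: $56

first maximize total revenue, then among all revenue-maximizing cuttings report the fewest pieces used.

6

Consider every possible first cut. r[k] is the best of p[i]+r[k−i] over all sellable i≤k.
r[1] = 4
r[2] = 12
r[3] = 16  (first piece 1, then r[2]=12)
r[4] = 24  (first piece 2, then r[2]=12)
r[5] = 28  (first piece 1, then r[4]=24)
r[6] = 36  (first piece 2, then r[4]=24)
r[7] = 40  (first piece 1, then r[6]=36)
r[8] = 48  (first piece 2, then r[6]=36)
r[9] = 52  (first piece 1, then r[8]=48)
r[10] = 60  (first piece 2, then r[8]=48)
r[11] = 64  (first piece 1, then r[10]=60)
Maximum revenue is $64.
Now minimize piece count subject to staying optimal: for each k, pieces[k] = 1 + min over i with p[i]+r[k−i]=r[k] of pieces[k−i].
pieces[8] = 4
pieces[9] = 5
pieces[10] = 5
pieces[11] = 6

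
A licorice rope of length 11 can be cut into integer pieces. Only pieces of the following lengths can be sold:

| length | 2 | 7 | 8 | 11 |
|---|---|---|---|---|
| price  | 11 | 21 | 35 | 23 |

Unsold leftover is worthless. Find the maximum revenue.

55

Build r[k] bottom-up: r[k] = max over allowed piece i of (p[i] + r[k−i]).
r[1] = 0
r[2] = 11
r[3] = 11
r[4] = 22  (first piece 2, then r[2]=11)
r[5] = 22
r[6] = 33  (first piece 2, then r[4]=22)
r[7] = max(11+22, 21+0) = 33
r[8] = max(11+33, 21+0, 35+0) = 44
r[9] = max(11+33, 21+11, 35+0) = 44
r[10] = max(11+44, 21+11, 35+11) = 55
r[11] = max(11+44, 21+22, 35+11, 23+0) = 55
One optimal cutting: pieces 2 + 2 + 2 + 2 + 2 with 1 cm of scrap → ¢55.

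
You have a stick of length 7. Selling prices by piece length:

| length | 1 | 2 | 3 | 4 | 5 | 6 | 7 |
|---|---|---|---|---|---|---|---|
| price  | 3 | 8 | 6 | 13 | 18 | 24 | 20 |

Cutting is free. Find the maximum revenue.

Consider every possible first cut. best[k] is the best of p[i]+best[k−i] over all sellable i≤k.
best[1] = 3
best[2] = max(3+3, 8+0) = 8
best[3] = max(3+8, 8+3, 6+0) = 11
best[4] = max(3+11, 8+8, 6+3, 13+0) = 16
best[5] = max(3+16, 8+11, 6+8, 13+3, 18+0) = 19
best[6] = max(3+19, 8+16, 6+11, 13+8, 18+3, 24+0) = 24
best[7] = max(3+24, 8+19, 6+16, …, 24+3, 20+0) = 27
One optimal cutting: 2 + 2 + 2 + 1 → 8 + 8 + 8 + 3 = 27.

27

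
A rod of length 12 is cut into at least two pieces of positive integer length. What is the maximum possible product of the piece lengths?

Let P[k] be the best product for length k (with at least one cut). For each first piece i, the rest contributes max(k−i, P[k−i]).
Small cases: P[2]=1, P[3]=2, P[4]=4, P[5]=6, P[6]=9, P[7]=12.
P[8] = max(1×12, 2×9, 3×6, …, 6×2, 7×1) = 18
P[9] = max(1×18, 2×12, 3×9, …, 7×2, 8×1) = 27
P[10] = max(1×27, 2×18, 3×12, …, 8×2, 9×1) = 36
P[11] = max(1×36, 2×27, 3×18, …, 9×2, 10×1) = 54
P[12] = max(1×54, 2×36, 3×27, …, 10×2, 11×1) = 81
One optimal split: 3 + 3 + 3 + 3; product 3×3×3×3 = 81.

81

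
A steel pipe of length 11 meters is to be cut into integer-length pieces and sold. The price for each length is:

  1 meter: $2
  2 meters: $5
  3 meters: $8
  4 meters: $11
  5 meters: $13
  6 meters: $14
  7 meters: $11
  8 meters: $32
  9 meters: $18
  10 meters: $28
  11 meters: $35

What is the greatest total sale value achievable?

Let R[k] be the best obtainable value from length k. For each k, try every first piece i and keep the best of price[i] + R[k−i].
R[1] = 2
R[2] = 5
R[3] = 8
R[4] = 11
R[5] = 13  (first piece 1, then R[4]=11)
R[6] = 16  (first piece 2, then R[4]=11)
R[7] = 19  (first piece 3, then R[4]=11)
R[8] = 32
R[9] = 34  (first piece 1, then R[8]=32)
R[10] = 37  (first piece 2, then R[8]=32)
R[11] = 40  (first piece 3, then R[8]=32)
One optimal cutting: 8 + 3 → $32 + $8 = $40.

40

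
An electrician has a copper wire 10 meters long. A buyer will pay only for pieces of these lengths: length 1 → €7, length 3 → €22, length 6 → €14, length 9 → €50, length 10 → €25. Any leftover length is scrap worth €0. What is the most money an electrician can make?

Let best[k] be the best obtainable value from length k. For each k, try every first piece i and keep the best of price[i] + best[k−i].
best[1] = 7
best[2] = 14  (first piece 1, then best[1]=7)
best[3] = 22
best[4] = 29  (first piece 1, then best[3]=22)
best[5] = 36  (first piece 1, then best[4]=29)
best[6] = 44  (first piece 3, then best[3]=22)
best[7] = 51  (first piece 1, then best[6]=44)
best[8] = 58  (first piece 1, then best[7]=51)
best[9] = 66  (first piece 3, then best[6]=44)
best[10] = 73  (first piece 1, then best[9]=66)
One optimal cutting: 3 + 3 + 3 + 1 → €73.

73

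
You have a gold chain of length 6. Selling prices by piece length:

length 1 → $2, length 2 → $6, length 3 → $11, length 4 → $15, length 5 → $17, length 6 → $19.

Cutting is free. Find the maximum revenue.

Consider every possible first cut. v[k] is the best of p[i]+v[k−i] over all sellable i≤k.
v[1] = 2
v[2] = max(2+2, 6+0) = 6
v[3] = max(2+6, 6+2, 11+0) = 11
v[4] = max(2+11, 6+6, 11+2, 15+0) = 15
v[5] = max(2+15, 6+11, 11+6, 15+2, 17+0) = 17
v[6] = max(2+17, 6+15, 11+11, 15+6, 17+2, 19+0) = 22
One optimal cutting: 3 + 3 → $11 + $11 = $22.

22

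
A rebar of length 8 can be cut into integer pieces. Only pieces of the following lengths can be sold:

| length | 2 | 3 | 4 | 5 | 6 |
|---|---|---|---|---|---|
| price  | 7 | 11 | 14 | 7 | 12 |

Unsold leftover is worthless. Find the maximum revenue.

29

Build best[k] bottom-up: best[k] = max over allowed piece i of (p[i] + best[k−i]).
best[1] = 0
best[2] = 7
best[3] = 11
best[4] = 14  (first piece 2, then best[2]=7)
best[5] = 18  (first piece 2, then best[3]=11)
best[6] = 22  (first piece 3, then best[3]=11)
best[7] = 25  (first piece 2, then best[5]=18)
best[8] = 29  (first piece 2, then best[6]=22)
One optimal cutting: 3 + 3 + 2 → ₹29.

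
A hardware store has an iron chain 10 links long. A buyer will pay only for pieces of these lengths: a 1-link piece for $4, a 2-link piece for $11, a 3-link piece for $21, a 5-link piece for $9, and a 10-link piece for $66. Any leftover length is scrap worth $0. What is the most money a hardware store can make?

Build best[k] bottom-up: best[k] = max over allowed piece i of (p[i] + best[k−i]).
best[1] = 4
best[2] = max(4+4, 11+0) = 11
best[3] = max(4+11, 11+4, 21+0) = 21
best[4] = max(4+21, 11+11, 21+4) = 25
best[5] = max(4+25, 11+21, 21+11, 9+0) = 32
best[6] = max(4+32, 11+25, 21+21, 9+4) = 42
best[7] = max(4+42, 11+32, 21+25, 9+11) = 46
best[8] = max(4+46, 11+42, 21+32, 9+21) = 53
best[9] = max(4+53, 11+46, 21+42, 9+25) = 63
best[10] = max(4+63, 11+53, 21+46, 9+32, 66+0) = 67
One optimal cutting: 3 + 3 + 3 + 1 → $67.

67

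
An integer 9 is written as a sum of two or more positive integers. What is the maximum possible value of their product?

Define f[k] = max over 1≤i<k of i · max(k−i, f[k−i]); the inner max lets the remainder stay uncut if that's better.
f[2] = 1*max(1,0) = 1*1 = 1
f[3] = max(1*2, 2*1) = 2
f[4] = max(1*3, 2*2, 3*1) = 4
f[5] = max(1*4, 2*3, 3*2, 4*1) = 6
f[6] = max(1*6, 2*4, 3*3, 4*2, 5*1) = 9
f[7] = max(1*9, 2*6, 3*4, 4*3, 5*2, 6*1) = 12
f[8] = max(1*12, 2*9, 3*6, …, 6*2, 7*1) = 18
f[9] = max(1*18, 2*12, 3*9, …, 7*2, 8*1) = 27
One optimal split: 3 + 3 + 3; product 3*3*3 = 27.

27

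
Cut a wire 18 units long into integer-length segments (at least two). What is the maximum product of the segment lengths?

Define P[k] = max over 1≤i<k of i · max(k−i, P[k−i]); the inner max lets the remainder stay uncut if that's better.
Small cases: P[2]=1, P[3]=2, P[4]=4, P[5]=6, P[6]=9, P[7]=12, P[8]=18, P[9]=27, P[10]=36.
P[11] = 2×max(9,27) = 2×27 = 54
P[12] = 3×max(9,27) = 3×27 = 81
P[13] = 2×max(11,54) = 2×54 = 108
P[14] = 2×max(12,81) = 2×81 = 162
P[15] = 3×max(12,81) = 3×81 = 243
P[16] = 2×max(14,162) = 2×162 = 324
P[17] = 2×max(15,243) = 2×243 = 486
P[18] = 3×max(15,243) = 3×243 = 729
One optimal split: 3 + 3 + 3 + 3 + 3 + 3; product 3×3×3×3×3×3 = 729.

729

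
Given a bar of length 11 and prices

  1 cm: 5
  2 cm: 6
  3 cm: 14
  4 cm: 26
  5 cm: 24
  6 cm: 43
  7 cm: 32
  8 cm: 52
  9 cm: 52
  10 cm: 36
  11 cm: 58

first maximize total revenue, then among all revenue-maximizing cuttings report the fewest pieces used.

Let r[k] be the best obtainable value from length k. For each k, try every first piece i and keep the best of price[i] + r[k−i].
r[1] = 5
r[2] = max(5+5, 6+0) = 10
r[3] = max(5+10, 6+5, 14+0) = 15
r[4] = max(5+15, 6+10, 14+5, 26+0) = 26
r[5] = max(5+26, 6+15, 14+10, 26+5, 24+0) = 31
r[6] = max(5+31, 6+26, 14+15, 26+10, 24+5, 43+0) = 43
r[7] = max(5+43, 6+31, 14+26, …, 43+5, 32+0) = 48
r[8] = max(5+48, 6+43, 14+31, …, 32+5, 52+0) = 53
r[9] = max(5+53, 6+48, 14+43, …, 52+5, 52+0) = 58
r[10] = max(5+58, 6+53, 14+48, …, 52+5, 36+0) = 69
r[11] = max(5+69, 6+58, 14+53, …, 36+5, 58+0) = 74
Maximum revenue is 74.
Now minimize piece count subject to staying optimal: for each k, pieces[k] = 1 + min over i with p[i]+r[k−i]=r[k] of pieces[k−i].
pieces[8] = 3
pieces[9] = 4
pieces[10] = 2
pieces[11] = 3

3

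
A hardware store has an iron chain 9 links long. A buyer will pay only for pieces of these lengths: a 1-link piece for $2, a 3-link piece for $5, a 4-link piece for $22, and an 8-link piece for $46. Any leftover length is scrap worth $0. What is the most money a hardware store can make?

Consider every possible first cut. f[k] is the best of p[i]+f[k−i] over all sellable i≤k.
f[1] = 2
f[2] = 4  (first piece 1, then f[1]=2)
f[3] = 6  (first piece 1, then f[2]=4)
f[4] = 22
f[5] = 24  (first piece 1, then f[4]=22)
f[6] = 26  (first piece 1, then f[5]=24)
f[7] = 28  (first piece 1, then f[6]=26)
f[8] = 46
f[9] = 48  (first piece 1, then f[8]=46)
One optimal cutting: 8 + 1 → $48.

48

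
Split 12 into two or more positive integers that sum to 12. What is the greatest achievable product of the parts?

81

Fill g[k] for k=2..12: at each k try every first piece i and multiply by the better of (k−i) uncut or g[k−i].
Small cases: g[2]=1, g[3]=2, g[4]=4, g[5]=6, g[6]=9, g[7]=12.
g[8] = 2×max(6,9) = 2×9 = 18
g[9] = 3×max(6,9) = 3×9 = 27
g[10] = 2×max(8,18) = 2×18 = 36
g[11] = 2×max(9,27) = 2×27 = 54
g[12] = 3×max(9,27) = 3×27 = 81
One optimal split: 3 + 3 + 3 + 3; product 3×3×3×3 = 81.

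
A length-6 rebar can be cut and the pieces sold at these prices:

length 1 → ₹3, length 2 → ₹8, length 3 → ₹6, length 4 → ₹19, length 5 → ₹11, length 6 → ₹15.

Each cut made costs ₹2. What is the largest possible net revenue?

25

Build net[k] bottom-up: net[k] = max over allowed piece i of (p[i] + net[k−i]) − 2 per cut.
net[1] = 3
net[2] = 8
net[3] = 9  (first piece 1, then net[2]=8)
net[4] = 19
net[5] = 20  (first piece 1, then net[4]=19)
net[6] = 25  (first piece 2, then net[4]=19)
One optimal plan: pieces 4 + 2 (1 cut) → ₹27 − ₹2 = ₹25.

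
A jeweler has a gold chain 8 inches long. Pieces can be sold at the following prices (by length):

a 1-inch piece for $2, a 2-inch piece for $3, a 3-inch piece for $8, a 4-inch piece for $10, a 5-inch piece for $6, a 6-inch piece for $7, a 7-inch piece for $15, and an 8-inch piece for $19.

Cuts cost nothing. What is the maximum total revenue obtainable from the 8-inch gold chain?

Consider every possible first cut. v[k] is the best of p[i]+v[k−i] over all sellable i≤k.
v[1] = 2
v[2] = 4  (first piece 1, then v[1]=2)
v[3] = 8
v[4] = 10  (first piece 1, then v[3]=8)
v[5] = 12  (first piece 1, then v[4]=10)
v[6] = 16  (first piece 3, then v[3]=8)
v[7] = 18  (first piece 1, then v[6]=16)
v[8] = 20  (first piece 1, then v[7]=18)
One optimal cutting: 3 + 3 + 1 + 1 → $8 + $8 + $2 + $2 = $20.

20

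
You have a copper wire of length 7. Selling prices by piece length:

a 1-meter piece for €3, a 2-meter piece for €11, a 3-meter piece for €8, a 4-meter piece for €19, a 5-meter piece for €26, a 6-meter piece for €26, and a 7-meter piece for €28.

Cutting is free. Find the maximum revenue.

37

Build v[k] bottom-up: v[k] = max over allowed piece i of (p[i] + v[k−i]).
v[1] = 3
v[2] = 11
v[3] = 14  (first piece 1, then v[2]=11)
v[4] = 22  (first piece 2, then v[2]=11)
v[5] = 26
v[6] = 33  (first piece 2, then v[4]=22)
v[7] = 37  (first piece 2, then v[5]=26)
One optimal cutting: 5 + 2 → €26 + €11 = €37.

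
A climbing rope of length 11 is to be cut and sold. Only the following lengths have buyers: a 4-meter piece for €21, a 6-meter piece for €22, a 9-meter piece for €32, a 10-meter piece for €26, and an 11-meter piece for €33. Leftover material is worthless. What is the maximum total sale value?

43

Build best[k] bottom-up: best[k] = max over allowed piece i of (p[i] + best[k−i]).
best[1] = 0
best[2] = 0
best[3] = 0
best[4] = 21
best[5] = 21
best[6] = 22
best[7] = 22
best[8] = 42  (first piece 4, then best[4]=21)
best[9] = 42
best[10] = 43  (first piece 4, then best[6]=22)
best[11] = 43
One optimal cutting: pieces 6 + 4 with 1 meter of scrap → €43.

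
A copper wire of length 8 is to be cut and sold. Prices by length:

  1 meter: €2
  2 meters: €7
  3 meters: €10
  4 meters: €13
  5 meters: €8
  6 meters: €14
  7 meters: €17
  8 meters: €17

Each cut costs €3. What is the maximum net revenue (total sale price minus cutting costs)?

23

Let v[k] be the best obtainable value from length k. For each k, try every first piece i and keep the best of price[i] + v[k−i] minus the 3 cut fee when i<k.
v[1] = 2
v[2] = max(2+2-3, 7+0) = 7
v[3] = max(2+7-3, 7+2-3, 10+0) = 10
v[4] = max(2+10-3, 7+7-3, 10+2-3, 13+0) = 13
v[5] = max(2+13-3, 7+10-3, 10+7-3, 13+2-3, 8+0) = 14
v[6] = max(2+14-3, 7+13-3, 10+10-3, 13+7-3, 8+2-3, 14+0) = 17
v[7] = max(2+17-3, 7+14-3, 10+13-3, …, 14+2-3, 17+0) = 20
v[8] = max(2+20-3, 7+17-3, 10+14-3, …, 17+2-3, 17+0) = 23
One optimal plan: pieces 4 + 4 (1 cut) → €26 − €3 = €23.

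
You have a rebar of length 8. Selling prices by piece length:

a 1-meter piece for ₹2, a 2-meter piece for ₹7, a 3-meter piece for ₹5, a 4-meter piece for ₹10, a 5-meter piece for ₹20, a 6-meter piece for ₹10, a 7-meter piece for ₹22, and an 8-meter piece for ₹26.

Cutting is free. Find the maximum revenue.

Let best[k] be the best obtainable value from length k. For each k, try every first piece i and keep the best of price[i] + best[k−i].
best[1] = 2
best[2] = max(2+2, 7+0) = 7
best[3] = max(2+7, 7+2, 5+0) = 9
best[4] = max(2+9, 7+7, 5+2, 10+0) = 14
best[5] = max(2+14, 7+9, 5+7, 10+2, 20+0) = 20
best[6] = max(2+20, 7+14, 5+9, 10+7, 20+2, 10+0) = 22
best[7] = max(2+22, 7+20, 5+14, …, 10+2, 22+0) = 27
best[8] = max(2+27, 7+22, 5+20, …, 22+2, 26+0) = 29
One optimal cutting: 5 + 2 + 1 → ₹20 + ₹7 + ₹2 = ₹29.

29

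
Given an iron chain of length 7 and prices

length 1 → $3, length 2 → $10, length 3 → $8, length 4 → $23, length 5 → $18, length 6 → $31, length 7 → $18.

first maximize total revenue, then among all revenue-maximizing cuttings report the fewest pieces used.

3

Let r[k] be the best obtainable value from length k. For each k, try every first piece i and keep the best of price[i] + r[k−i].
r[1] = 3
r[2] = 10
r[3] = 13  (first piece 1, then r[2]=10)
r[4] = 23
r[5] = 26  (first piece 1, then r[4]=23)
r[6] = 33  (first piece 2, then r[4]=23)
r[7] = 36  (first piece 1, then r[6]=33)
Maximum revenue is $36.
Now minimize piece count subject to staying optimal: for each k, pieces[k] = 1 + min over i with p[i]+r[k−i]=r[k] of pieces[k−i].
pieces[4] = 1
pieces[5] = 2
pieces[6] = 2
pieces[7] = 3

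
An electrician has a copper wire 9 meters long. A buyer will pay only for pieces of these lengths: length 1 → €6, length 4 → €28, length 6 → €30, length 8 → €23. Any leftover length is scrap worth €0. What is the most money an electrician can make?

Let f[k] be the best obtainable value from length k. For each k, try every first piece i and keep the best of price[i] + f[k−i].
f[1] = 6
f[2] = 12  (first piece 1, then f[1]=6)
f[3] = 18  (first piece 1, then f[2]=12)
f[4] = max(6+18, 28+0) = 28
f[5] = max(6+28, 28+6) = 34
f[6] = max(6+34, 28+12, 30+0) = 40
f[7] = max(6+40, 28+18, 30+6) = 46
f[8] = max(6+46, 28+28, 30+12, 23+0) = 56
f[9] = max(6+56, 28+34, 30+18, 23+6) = 62
One optimal cutting: 4 + 4 + 1 → €62.

62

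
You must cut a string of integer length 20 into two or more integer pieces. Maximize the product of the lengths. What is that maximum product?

1458

Define P[k] = max over 1≤i<k of i · max(k−i, P[k−i]); the inner max lets the remainder stay uncut if that's better.
P[2] = 1×max(1,0) = 1×1 = 1
P[3] = max(1×2, 2×1) = 2
P[4] = max(1×3, 2×2, 3×1) = 4
P[5] = max(1×4, 2×3, 3×2, 4×1) = 6
P[6] = max(1×6, 2×4, 3×3, 4×2, 5×1) = 9
P[7] = max(1×9, 2×6, 3×4, 4×3, 5×2, 6×1) = 12
P[8] = max(1×12, 2×9, 3×6, …, 6×2, 7×1) = 18
P[9] = max(1×18, 2×12, 3×9, …, 7×2, 8×1) = 27
P[10] = max(1×27, 2×18, 3×12, …, 8×2, 9×1) = 36
P[11] = max(1×36, 2×27, 3×18, …, 9×2, 10×1) = 54
P[12] = max(1×54, 2×36, 3×27, …, 10×2, 11×1) = 81
P[13] = max(1×81, 2×54, 3×36, …, 11×2, 12×1) = 108
P[14] = max(1×108, 2×81, 3×54, …, 12×2, 13×1) = 162
P[15] = max(1×162, 2×108, 3×81, …, 13×2, 14×1) = 243
P[16] = max(1×243, 2×162, 3×108, …, 14×2, 15×1) = 324
P[17] = max(1×324, 2×243, 3×162, …, 15×2, 16×1) = 486
P[18] = max(1×486, 2×324, 3×243, …, 16×2, 17×1) = 729
P[19] = max(1×729, 2×486, 3×324, …, 17×2, 18×1) = 972
P[20] = max(1×972, 2×729, 3×486, …, 18×2, 19×1) = 1458
One optimal split: 3 + 3 + 3 + 3 + 3 + 3 + 2; product 3×3×3×3×3×3×2 = 1458.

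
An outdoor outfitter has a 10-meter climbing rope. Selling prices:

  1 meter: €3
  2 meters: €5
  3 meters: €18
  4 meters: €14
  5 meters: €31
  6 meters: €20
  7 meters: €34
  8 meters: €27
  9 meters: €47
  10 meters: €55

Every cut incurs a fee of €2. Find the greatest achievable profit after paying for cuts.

60

Let net[k] be the best obtainable value from length k. For each k, try every first piece i and keep the best of price[i] + net[k−i] minus the 2 cut fee when i<k.
net[1] = 3
net[2] = 5
net[3] = 18
net[4] = 19  (first piece 1, then net[3]=18)
net[5] = 31
net[6] = 34  (first piece 3, then net[3]=18)
net[7] = 35  (first piece 1, then net[6]=34)
net[8] = 47  (first piece 3, then net[5]=31)
net[9] = 50  (first piece 3, then net[6]=34)
net[10] = 60  (first piece 5, then net[5]=31)
One optimal plan: pieces 5 + 5 (1 cut) → €62 − €2 = €60.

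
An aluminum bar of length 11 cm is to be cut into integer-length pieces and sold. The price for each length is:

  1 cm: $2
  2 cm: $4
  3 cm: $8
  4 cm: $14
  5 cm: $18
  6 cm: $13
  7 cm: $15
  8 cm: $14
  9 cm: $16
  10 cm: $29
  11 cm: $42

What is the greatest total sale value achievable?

42

Build v[k] bottom-up: v[k] = max over allowed piece i of (p[i] + v[k−i]).
v[1] = 2
v[2] = max(2+2, 4+0) = 4
v[3] = max(2+4, 4+2, 8+0) = 8
v[4] = max(2+8, 4+4, 8+2, 14+0) = 14
v[5] = max(2+14, 4+8, 8+4, 14+2, 18+0) = 18
v[6] = max(2+18, 4+14, 8+8, 14+4, 18+2, 13+0) = 20
v[7] = max(2+20, 4+18, 8+14, …, 13+2, 15+0) = 22
v[8] = max(2+22, 4+20, 8+18, …, 15+2, 14+0) = 28
v[9] = max(2+28, 4+22, 8+20, …, 14+2, 16+0) = 32
v[10] = max(2+32, 4+28, 8+22, …, 16+2, 29+0) = 36
v[11] = max(2+36, 4+32, 8+28, …, 29+2, 42+0) = 42
Best is to sell the whole 11-cm piece uncut for $42.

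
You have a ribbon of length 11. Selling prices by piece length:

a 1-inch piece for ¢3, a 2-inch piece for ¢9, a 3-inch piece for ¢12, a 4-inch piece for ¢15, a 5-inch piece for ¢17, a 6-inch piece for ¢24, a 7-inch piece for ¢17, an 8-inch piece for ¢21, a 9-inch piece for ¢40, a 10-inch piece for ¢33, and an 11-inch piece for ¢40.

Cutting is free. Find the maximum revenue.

49

Build best[k] bottom-up: best[k] = max over allowed piece i of (p[i] + best[k−i]).
best[1] = 3
best[2] = max(3+3, 9+0) = 9
best[3] = max(3+9, 9+3, 12+0) = 12
best[4] = max(3+12, 9+9, 12+3, 15+0) = 18
best[5] = max(3+18, 9+12, 12+9, 15+3, 17+0) = 21
best[6] = max(3+21, 9+18, 12+12, 15+9, 17+3, 24+0) = 27
best[7] = max(3+27, 9+21, 12+18, …, 24+3, 17+0) = 30
best[8] = max(3+30, 9+27, 12+21, …, 17+3, 21+0) = 36
best[9] = max(3+36, 9+30, 12+27, …, 21+3, 40+0) = 40
best[10] = max(3+40, 9+36, 12+30, …, 40+3, 33+0) = 45
best[11] = max(3+45, 9+40, 12+36, …, 33+3, 40+0) = 49
One optimal cutting: 9 + 2 → ¢40 + ¢9 = ¢49.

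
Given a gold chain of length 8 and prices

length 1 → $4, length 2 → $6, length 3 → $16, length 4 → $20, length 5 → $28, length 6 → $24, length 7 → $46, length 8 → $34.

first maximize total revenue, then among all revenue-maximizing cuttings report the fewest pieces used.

2

Build r[k] bottom-up: r[k] = max over allowed piece i of (p[i] + r[k−i]).
r[1] = 4
r[2] = max(4+4, 6+0) = 8
r[3] = max(4+8, 6+4, 16+0) = 16
r[4] = max(4+16, 6+8, 16+4, 20+0) = 20
r[5] = max(4+20, 6+16, 16+8, 20+4, 28+0) = 28
r[6] = max(4+28, 6+20, 16+16, 20+8, 28+4, 24+0) = 32
r[7] = max(4+32, 6+28, 16+20, …, 24+4, 46+0) = 46
r[8] = max(4+46, 6+32, 16+28, …, 46+4, 34+0) = 50
Maximum revenue is $50.
Now minimize piece count subject to staying optimal: for each k, pieces[k] = 1 + min over i with p[i]+r[k−i]=r[k] of pieces[k−i].
pieces[5] = 1
pieces[6] = 2
pieces[7] = 1
pieces[8] = 2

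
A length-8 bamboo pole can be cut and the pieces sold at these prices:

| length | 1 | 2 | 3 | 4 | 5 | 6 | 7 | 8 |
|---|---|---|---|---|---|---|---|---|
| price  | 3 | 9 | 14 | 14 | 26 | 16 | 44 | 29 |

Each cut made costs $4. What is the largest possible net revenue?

Build net[k] bottom-up: net[k] = max over allowed piece i of (p[i] + net[k−i]) − 4 per cut.
net[1] = 3
net[2] = 9
net[3] = 14
net[4] = 14  (first piece 2, then net[2]=9)
net[5] = 26
net[6] = 25  (first piece 1, then net[5]=26)
net[7] = 44
net[8] = 43  (first piece 1, then net[7]=44)
One optimal plan: pieces 7 + 1 (1 cut) → $47 − $4 = $43.

43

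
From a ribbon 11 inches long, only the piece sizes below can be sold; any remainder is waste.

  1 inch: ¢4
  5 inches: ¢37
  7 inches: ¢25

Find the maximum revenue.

Consider every possible first cut. f[k] is the best of p[i]+f[k−i] over all sellable i≤k.
f[1] = 4
f[2] = 8  (first piece 1, then f[1]=4)
f[3] = 12  (first piece 1, then f[2]=8)
f[4] = 16  (first piece 1, then f[3]=12)
f[5] = max(4+16, 37+0) = 37
f[6] = max(4+37, 37+4) = 41
f[7] = max(4+41, 37+8, 25+0) = 45
f[8] = max(4+45, 37+12, 25+4) = 49
f[9] = max(4+49, 37+16, 25+8) = 53
f[10] = max(4+53, 37+37, 25+12) = 74
f[11] = max(4+74, 37+41, 25+16) = 78
One optimal cutting: 5 + 5 + 1 → ¢78.

78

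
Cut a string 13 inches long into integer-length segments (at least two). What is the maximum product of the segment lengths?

108

Define f[k] = max over 1≤i<k of i · max(k−i, f[k−i]); the inner max lets the remainder stay uncut if that's better.
f[2] = 1·max(1,0) = 1·1 = 1
f[3] = 1·max(2,1) = 1·2 = 2
f[4] = 2·max(2,1) = 2·2 = 4
f[5] = 2·max(3,2) = 2·3 = 6
f[6] = 3·max(3,2) = 3·3 = 9
f[7] = 2·max(5,6) = 2·6 = 12
f[8] = 2·max(6,9) = 2·9 = 18
f[9] = 3·max(6,9) = 3·9 = 27
f[10] = 2·max(8,18) = 2·18 = 36
f[11] = 2·max(9,27) = 2·27 = 54
f[12] = 3·max(9,27) = 3·27 = 81
f[13] = 2·max(11,54) = 2·54 = 108
One optimal split: 3 + 3 + 3 + 2 + 2; product 3·3·3·2·2 = 108.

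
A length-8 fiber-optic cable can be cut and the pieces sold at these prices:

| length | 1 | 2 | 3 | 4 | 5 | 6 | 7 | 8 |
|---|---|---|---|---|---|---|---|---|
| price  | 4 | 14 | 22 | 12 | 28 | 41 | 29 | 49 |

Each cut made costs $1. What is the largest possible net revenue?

Let net[k] be the best obtainable value from length k. For each k, try every first piece i and keep the best of price[i] + net[k−i] minus the 1 cut fee when i<k.
net[1] = 4
net[2] = max(4+4-1, 14+0) = 14
net[3] = max(4+14-1, 14+4-1, 22+0) = 22
net[4] = max(4+22-1, 14+14-1, 22+4-1, 12+0) = 27
net[5] = max(4+27-1, 14+22-1, 22+14-1, 12+4-1, 28+0) = 35
net[6] = max(4+35-1, 14+27-1, 22+22-1, 12+14-1, 28+4-1, 41+0) = 43
net[7] = max(4+43-1, 14+35-1, 22+27-1, …, 41+4-1, 29+0) = 48
net[8] = max(4+48-1, 14+43-1, 22+35-1, …, 29+4-1, 49+0) = 56
One optimal plan: pieces 3 + 3 + 2 (2 cuts) → $58 − $2 = $56.

56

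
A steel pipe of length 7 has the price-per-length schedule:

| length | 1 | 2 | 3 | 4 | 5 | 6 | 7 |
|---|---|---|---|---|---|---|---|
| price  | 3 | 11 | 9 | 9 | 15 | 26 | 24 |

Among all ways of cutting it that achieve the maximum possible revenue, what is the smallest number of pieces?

4

Build r[k] bottom-up: r[k] = max over allowed piece i of (p[i] + r[k−i]).
r[1] = 3
r[2] = 11
r[3] = 14  (first piece 1, then r[2]=11)
r[4] = 22  (first piece 2, then r[2]=11)
r[5] = 25  (first piece 1, then r[4]=22)
r[6] = 33  (first piece 2, then r[4]=22)
r[7] = 36  (first piece 1, then r[6]=33)
Maximum revenue is $36.
Now minimize piece count subject to staying optimal: for each k, pieces[k] = 1 + min over i with p[i]+r[k−i]=r[k] of pieces[k−i].
pieces[4] = 2
pieces[5] = 3
pieces[6] = 3
pieces[7] = 4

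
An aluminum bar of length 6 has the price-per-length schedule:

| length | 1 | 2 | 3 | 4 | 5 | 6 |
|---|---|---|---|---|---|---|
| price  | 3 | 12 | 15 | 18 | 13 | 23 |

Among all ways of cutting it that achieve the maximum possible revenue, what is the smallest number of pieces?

3

Let r[k] be the best obtainable value from length k. For each k, try every first piece i and keep the best of price[i] + r[k−i].
r[1] = 3
r[2] = max(3+3, 12+0) = 12
r[3] = max(3+12, 12+3, 15+0) = 15
r[4] = max(3+15, 12+12, 15+3, 18+0) = 24
r[5] = max(3+24, 12+15, 15+12, 18+3, 13+0) = 27
r[6] = max(3+27, 12+24, 15+15, 18+12, 13+3, 23+0) = 36
Maximum revenue is $36.
Now minimize piece count subject to staying optimal: for each k, pieces[k] = 1 + min over i with p[i]+r[k−i]=r[k] of pieces[k−i].
pieces[3] = 1
pieces[4] = 2
pieces[5] = 2
pieces[6] = 3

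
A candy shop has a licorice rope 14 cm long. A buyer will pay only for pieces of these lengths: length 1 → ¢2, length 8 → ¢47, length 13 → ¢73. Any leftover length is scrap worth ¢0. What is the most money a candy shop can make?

Consider every possible first cut. f[k] is the best of p[i]+f[k−i] over all sellable i≤k.
f[1] = 2
f[2] = 4  (first piece 1, then f[1]=2)
f[3] = 6  (first piece 1, then f[2]=4)
f[4] = 8  (first piece 1, then f[3]=6)
f[5] = 10  (first piece 1, then f[4]=8)
f[6] = 12  (first piece 1, then f[5]=10)
f[7] = 14  (first piece 1, then f[6]=12)
f[8] = 47
f[9] = 49  (first piece 1, then f[8]=47)
f[10] = 51  (first piece 1, then f[9]=49)
f[11] = 53  (first piece 1, then f[10]=51)
f[12] = 55  (first piece 1, then f[11]=53)
f[13] = 73
f[14] = 75  (first piece 1, then f[13]=73)
One optimal cutting: 13 + 1 → ¢75.

75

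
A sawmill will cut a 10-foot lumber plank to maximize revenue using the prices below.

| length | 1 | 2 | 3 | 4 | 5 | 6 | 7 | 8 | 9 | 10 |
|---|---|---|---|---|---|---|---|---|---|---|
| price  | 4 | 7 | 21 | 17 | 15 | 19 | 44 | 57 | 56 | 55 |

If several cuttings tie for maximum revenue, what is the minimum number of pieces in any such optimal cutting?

4

Build r[k] bottom-up: r[k] = max over allowed piece i of (p[i] + r[k−i]).
r[1] = 4
r[2] = 8  (first piece 1, then r[1]=4)
r[3] = 21
r[4] = 25  (first piece 1, then r[3]=21)
r[5] = 29  (first piece 1, then r[4]=25)
r[6] = 42  (first piece 3, then r[3]=21)
r[7] = 46  (first piece 1, then r[6]=42)
r[8] = 57
r[9] = 63  (first piece 3, then r[6]=42)
r[10] = 67  (first piece 1, then r[9]=63)
Maximum revenue is $67.
Now minimize piece count subject to staying optimal: for each k, pieces[k] = 1 + min over i with p[i]+r[k−i]=r[k] of pieces[k−i].
pieces[7] = 3
pieces[8] = 1
pieces[9] = 3
pieces[10] = 4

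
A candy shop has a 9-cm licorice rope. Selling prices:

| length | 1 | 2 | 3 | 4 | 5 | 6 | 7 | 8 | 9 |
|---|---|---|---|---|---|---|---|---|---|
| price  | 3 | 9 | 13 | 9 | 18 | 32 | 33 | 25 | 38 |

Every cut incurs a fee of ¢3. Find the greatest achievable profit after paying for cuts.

Build r[k] bottom-up: r[k] = max over allowed piece i of (p[i] + r[k−i]) − 3 per cut.
r[1] = 3
r[2] = 9
r[3] = 13
r[4] = 15  (first piece 2, then r[2]=9)
r[5] = 19  (first piece 2, then r[3]=13)
r[6] = 32
r[7] = 33
r[8] = 38  (first piece 2, then r[6]=32)
r[9] = 42  (first piece 3, then r[6]=32)
One optimal plan: pieces 6 + 3 (1 cut) → ¢45 − ¢3 = ¢42.

42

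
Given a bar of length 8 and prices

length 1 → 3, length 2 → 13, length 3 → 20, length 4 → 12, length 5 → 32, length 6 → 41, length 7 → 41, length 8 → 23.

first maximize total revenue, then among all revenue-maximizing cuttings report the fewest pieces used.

2

Let r[k] be the best obtainable value from length k. For each k, try every first piece i and keep the best of price[i] + r[k−i].
r[1] = 3
r[2] = max(3+3, 13+0) = 13
r[3] = max(3+13, 13+3, 20+0) = 20
r[4] = max(3+20, 13+13, 20+3, 12+0) = 26
r[5] = max(3+26, 13+20, 20+13, 12+3, 32+0) = 33
r[6] = max(3+33, 13+26, 20+20, 12+13, 32+3, 41+0) = 41
r[7] = max(3+41, 13+33, 20+26, …, 41+3, 41+0) = 46
r[8] = max(3+46, 13+41, 20+33, …, 41+3, 23+0) = 54
Maximum revenue is 54.
Now minimize piece count subject to staying optimal: for each k, pieces[k] = 1 + min over i with p[i]+r[k−i]=r[k] of pieces[k−i].
pieces[5] = 2
pieces[6] = 1
pieces[7] = 3
pieces[8] = 2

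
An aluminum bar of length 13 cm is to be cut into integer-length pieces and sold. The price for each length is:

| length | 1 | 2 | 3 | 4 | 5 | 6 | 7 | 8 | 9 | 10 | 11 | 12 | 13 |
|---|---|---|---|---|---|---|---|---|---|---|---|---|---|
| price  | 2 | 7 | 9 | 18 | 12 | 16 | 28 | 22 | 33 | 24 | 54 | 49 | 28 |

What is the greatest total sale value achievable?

Consider every possible first cut. r[k] is the best of p[i]+r[k−i] over all sellable i≤k.
r[1] = 2
r[2] = max(2+2, 7+0) = 7
r[3] = max(2+7, 7+2, 9+0) = 9
r[4] = max(2+9, 7+7, 9+2, 18+0) = 18
r[5] = max(2+18, 7+9, 9+7, 18+2, 12+0) = 20
r[6] = max(2+20, 7+18, 9+9, 18+7, 12+2, 16+0) = 25
r[7] = max(2+25, 7+20, 9+18, …, 16+2, 28+0) = 28
r[8] = max(2+28, 7+25, 9+20, …, 28+2, 22+0) = 36
r[9] = max(2+36, 7+28, 9+25, …, 22+2, 33+0) = 38
r[10] = max(2+38, 7+36, 9+28, …, 33+2, 24+0) = 43
r[11] = max(2+43, 7+38, 9+36, …, 24+2, 54+0) = 54
r[12] = max(2+54, 7+43, 9+38, …, 54+2, 49+0) = 56
r[13] = max(2+56, 7+54, 9+43, …, 49+2, 28+0) = 61
One optimal cutting: 11 + 2 → $54 + $7 = $61.

61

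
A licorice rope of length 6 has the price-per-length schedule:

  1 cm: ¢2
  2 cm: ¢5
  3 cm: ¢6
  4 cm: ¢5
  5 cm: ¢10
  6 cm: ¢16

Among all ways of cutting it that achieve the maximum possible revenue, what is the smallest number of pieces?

1

Build r[k] bottom-up: r[k] = max over allowed piece i of (p[i] + r[k−i]).
r[1] = 2
r[2] = max(2+2, 5+0) = 5
r[3] = max(2+5, 5+2, 6+0) = 7
r[4] = max(2+7, 5+5, 6+2, 5+0) = 10
r[5] = max(2+10, 5+7, 6+5, 5+2, 10+0) = 12
r[6] = max(2+12, 5+10, 6+7, 5+5, 10+2, 16+0) = 16
Maximum revenue is ¢16.
Now minimize piece count subject to staying optimal: for each k, pieces[k] = 1 + min over i with p[i]+r[k−i]=r[k] of pieces[k−i].
pieces[3] = 2
pieces[4] = 2
pieces[5] = 3
pieces[6] = 1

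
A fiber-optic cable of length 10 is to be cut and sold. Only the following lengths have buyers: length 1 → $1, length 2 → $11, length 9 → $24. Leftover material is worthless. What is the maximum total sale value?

Let f[k] be the best obtainable value from length k. For each k, try every first piece i and keep the best of price[i] + f[k−i].
f[1] = 1
f[2] = 11
f[3] = 12  (first piece 1, then f[2]=11)
f[4] = 22  (first piece 2, then f[2]=11)
f[5] = 23  (first piece 1, then f[4]=22)
f[6] = 33  (first piece 2, then f[4]=22)
f[7] = 34  (first piece 1, then f[6]=33)
f[8] = 44  (first piece 2, then f[6]=33)
f[9] = 45  (first piece 1, then f[8]=44)
f[10] = 55  (first piece 2, then f[8]=44)
One optimal cutting: 2 + 2 + 2 + 2 + 2 → $55.

55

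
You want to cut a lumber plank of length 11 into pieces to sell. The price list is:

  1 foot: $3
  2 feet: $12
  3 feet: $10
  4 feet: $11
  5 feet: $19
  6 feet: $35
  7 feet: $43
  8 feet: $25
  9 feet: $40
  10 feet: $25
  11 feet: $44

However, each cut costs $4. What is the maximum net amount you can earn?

Consider every possible first cut. v[k] is the best of p[i]+v[k−i] over all sellable i≤k, charging 4 whenever i<k.
v[1] = 3
v[2] = max(3+3-4, 12+0) = 12
v[3] = max(3+12-4, 12+3-4, 10+0) = 11
v[4] = max(3+11-4, 12+12-4, 10+3-4, 11+0) = 20
v[5] = max(3+20-4, 12+11-4, 10+12-4, 11+3-4, 19+0) = 19
v[6] = max(3+19-4, 12+20-4, 10+11-4, 11+12-4, 19+3-4, 35+0) = 35
v[7] = max(3+35-4, 12+19-4, 10+20-4, …, 35+3-4, 43+0) = 43
v[8] = max(3+43-4, 12+35-4, 10+19-4, …, 43+3-4, 25+0) = 43
v[9] = max(3+43-4, 12+43-4, 10+35-4, …, 25+3-4, 40+0) = 51
v[10] = max(3+51-4, 12+43-4, 10+43-4, …, 40+3-4, 25+0) = 51
v[11] = max(3+51-4, 12+51-4, 10+43-4, …, 25+3-4, 44+0) = 59
One optimal plan: pieces 7 + 2 + 2 (2 cuts) → $67 − $8 = $59.

59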